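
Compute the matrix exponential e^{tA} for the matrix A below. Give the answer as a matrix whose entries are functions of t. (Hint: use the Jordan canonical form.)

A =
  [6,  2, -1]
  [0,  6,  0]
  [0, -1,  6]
e^{tA} =
  [exp(6*t), t^2*exp(6*t)/2 + 2*t*exp(6*t), -t*exp(6*t)]
  [0, exp(6*t), 0]
  [0, -t*exp(6*t), exp(6*t)]

Strategy: write A = P · J · P⁻¹ where J is a Jordan canonical form, so e^{tA} = P · e^{tJ} · P⁻¹, and e^{tJ} can be computed block-by-block.

A has Jordan form
J =
  [6, 1, 0]
  [0, 6, 1]
  [0, 0, 6]
(up to reordering of blocks).

Per-block formulas:
  For a 3×3 Jordan block J_3(6): exp(t · J_3(6)) = e^(6t)·(I + t·N + (t^2/2)·N^2), where N is the 3×3 nilpotent shift.

After assembling e^{tJ} and conjugating by P, we get:

e^{tA} =
  [exp(6*t), t^2*exp(6*t)/2 + 2*t*exp(6*t), -t*exp(6*t)]
  [0, exp(6*t), 0]
  [0, -t*exp(6*t), exp(6*t)]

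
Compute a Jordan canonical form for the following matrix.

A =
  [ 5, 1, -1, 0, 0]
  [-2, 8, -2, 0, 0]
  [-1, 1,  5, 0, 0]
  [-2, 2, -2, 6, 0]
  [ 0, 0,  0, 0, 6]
J_2(6) ⊕ J_1(6) ⊕ J_1(6) ⊕ J_1(6)

The characteristic polynomial is
  det(x·I − A) = x^5 - 30*x^4 + 360*x^3 - 2160*x^2 + 6480*x - 7776 = (x - 6)^5

Eigenvalues and multiplicities (the geometric multiplicity of λ is n − rank(A − λI), which equals the number of Jordan blocks for λ):
  λ = 6: algebraic multiplicity = 5, geometric multiplicity = 4

Determining the block sizes for each eigenvalue:
  λ = 6: 4 blocks summing to 5 forces exactly one block of size 2 and the rest size 1 → block sizes [2, 1, 1, 1]

Assembling the blocks gives a Jordan form
J =
  [6, 1, 0, 0, 0]
  [0, 6, 0, 0, 0]
  [0, 0, 6, 0, 0]
  [0, 0, 0, 6, 0]
  [0, 0, 0, 0, 6]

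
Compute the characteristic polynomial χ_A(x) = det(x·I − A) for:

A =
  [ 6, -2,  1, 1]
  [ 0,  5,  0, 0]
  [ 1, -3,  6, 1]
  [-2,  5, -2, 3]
x^4 - 20*x^3 + 150*x^2 - 500*x + 625

Expanding det(x·I − A) (e.g. by cofactor expansion or by noting that A is similar to its Jordan form J, which has the same characteristic polynomial as A) gives
  χ_A(x) = x^4 - 20*x^3 + 150*x^2 - 500*x + 625
which factors as (x - 5)^4. The eigenvalues (with algebraic multiplicities) are λ = 5 with multiplicity 4.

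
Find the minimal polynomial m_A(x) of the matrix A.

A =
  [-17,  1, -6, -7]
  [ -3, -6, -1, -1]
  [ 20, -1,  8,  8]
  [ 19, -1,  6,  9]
x^4 + 6*x^3 - 11*x^2 - 60*x + 100

The characteristic polynomial is χ_A(x) = (x - 2)^2*(x + 5)^2, so the eigenvalues are known. The minimal polynomial is
  m_A(x) = Π_λ (x − λ)^{k_λ}
where k_λ is the size of the *largest* Jordan block for λ (equivalently, the smallest k with (A − λI)^k v = 0 for every generalised eigenvector v of λ).

  λ = -5: largest Jordan block has size 2, contributing (x + 5)^2
  λ = 2: largest Jordan block has size 2, contributing (x − 2)^2

So m_A(x) = (x - 2)^2*(x + 5)^2 = x^4 + 6*x^3 - 11*x^2 - 60*x + 100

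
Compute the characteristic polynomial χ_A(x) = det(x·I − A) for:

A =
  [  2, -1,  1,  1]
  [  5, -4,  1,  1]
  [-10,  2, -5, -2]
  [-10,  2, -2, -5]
x^4 + 12*x^3 + 54*x^2 + 108*x + 81

Expanding det(x·I − A) (e.g. by cofactor expansion or by noting that A is similar to its Jordan form J, which has the same characteristic polynomial as A) gives
  χ_A(x) = x^4 + 12*x^3 + 54*x^2 + 108*x + 81
which factors as (x + 3)^4. The eigenvalues (with algebraic multiplicities) are λ = -3 with multiplicity 4.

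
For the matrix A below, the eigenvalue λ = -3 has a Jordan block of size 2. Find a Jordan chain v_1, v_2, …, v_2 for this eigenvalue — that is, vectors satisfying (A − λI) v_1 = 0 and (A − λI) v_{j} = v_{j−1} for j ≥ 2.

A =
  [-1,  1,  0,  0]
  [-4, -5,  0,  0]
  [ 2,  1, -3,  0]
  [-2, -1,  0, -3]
A Jordan chain for λ = -3 of length 2:
v_1 = (2, -4, 2, -2)ᵀ
v_2 = (1, 0, 0, 0)ᵀ

Let N = A − (-3)·I. We want v_2 with N^2 v_2 = 0 but N^1 v_2 ≠ 0; then v_{j-1} := N · v_j for j = 2, …, 2.

Pick v_2 = (1, 0, 0, 0)ᵀ.
Then v_1 = N · v_2 = (2, -4, 2, -2)ᵀ.

Sanity check: (A − (-3)·I) v_1 = (0, 0, 0, 0)ᵀ = 0. ✓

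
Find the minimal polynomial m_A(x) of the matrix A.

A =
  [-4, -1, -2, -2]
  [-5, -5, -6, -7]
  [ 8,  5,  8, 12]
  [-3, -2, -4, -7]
x^3 + 6*x^2 + 12*x + 8

The characteristic polynomial is χ_A(x) = (x + 2)^4, so the eigenvalues are known. The minimal polynomial is
  m_A(x) = Π_λ (x − λ)^{k_λ}
where k_λ is the size of the *largest* Jordan block for λ (equivalently, the smallest k with (A − λI)^k v = 0 for every generalised eigenvector v of λ).

  λ = -2: largest Jordan block has size 3, contributing (x + 2)^3

So m_A(x) = (x + 2)^3 = x^3 + 6*x^2 + 12*x + 8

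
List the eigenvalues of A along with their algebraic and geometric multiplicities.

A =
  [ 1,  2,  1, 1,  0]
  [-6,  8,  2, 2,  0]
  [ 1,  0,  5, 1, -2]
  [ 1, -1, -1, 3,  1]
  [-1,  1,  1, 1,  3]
λ = 4: alg = 5, geom = 3

Step 1 — factor the characteristic polynomial to read off the algebraic multiplicities:
  χ_A(x) = (x - 4)^5

Step 2 — compute geometric multiplicities via the rank-nullity identity g(λ) = n − rank(A − λI):
  rank(A − (4)·I) = 2, so dim ker(A − (4)·I) = n − 2 = 3

Summary:
  λ = 4: algebraic multiplicity = 5, geometric multiplicity = 3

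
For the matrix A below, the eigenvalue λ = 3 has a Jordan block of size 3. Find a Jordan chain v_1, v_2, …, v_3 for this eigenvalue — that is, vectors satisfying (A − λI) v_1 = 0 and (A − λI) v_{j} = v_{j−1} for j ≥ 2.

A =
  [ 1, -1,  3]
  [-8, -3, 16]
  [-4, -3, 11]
A Jordan chain for λ = 3 of length 3:
v_1 = (-1, -4, -2)ᵀ
v_2 = (-1, -6, -3)ᵀ
v_3 = (0, 1, 0)ᵀ

Let N = A − (3)·I. We want v_3 with N^3 v_3 = 0 but N^2 v_3 ≠ 0; then v_{j-1} := N · v_j for j = 3, …, 2.

Pick v_3 = (0, 1, 0)ᵀ.
Then v_2 = N · v_3 = (-1, -6, -3)ᵀ.
Then v_1 = N · v_2 = (-1, -4, -2)ᵀ.

Sanity check: (A − (3)·I) v_1 = (0, 0, 0)ᵀ = 0. ✓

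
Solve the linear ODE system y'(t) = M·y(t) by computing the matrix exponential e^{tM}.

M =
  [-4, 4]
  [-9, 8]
e^{tM} =
  [-6*t*exp(2*t) + exp(2*t), 4*t*exp(2*t)]
  [-9*t*exp(2*t), 6*t*exp(2*t) + exp(2*t)]

Strategy: write M = P · J · P⁻¹ where J is a Jordan canonical form, so e^{tM} = P · e^{tJ} · P⁻¹, and e^{tJ} can be computed block-by-block.

M has Jordan form
J =
  [2, 1]
  [0, 2]
(up to reordering of blocks).

Per-block formulas:
  For a 2×2 Jordan block J_2(2): exp(t · J_2(2)) = e^(2t)·(I + t·N), where N is the 2×2 nilpotent shift.

After assembling e^{tJ} and conjugating by P, we get:

e^{tM} =
  [-6*t*exp(2*t) + exp(2*t), 4*t*exp(2*t)]
  [-9*t*exp(2*t), 6*t*exp(2*t) + exp(2*t)]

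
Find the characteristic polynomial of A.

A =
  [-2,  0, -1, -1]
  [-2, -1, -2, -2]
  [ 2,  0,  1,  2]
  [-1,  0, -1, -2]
x^4 + 4*x^3 + 6*x^2 + 4*x + 1

Expanding det(x·I − A) (e.g. by cofactor expansion or by noting that A is similar to its Jordan form J, which has the same characteristic polynomial as A) gives
  χ_A(x) = x^4 + 4*x^3 + 6*x^2 + 4*x + 1
which factors as (x + 1)^4. The eigenvalues (with algebraic multiplicities) are λ = -1 with multiplicity 4.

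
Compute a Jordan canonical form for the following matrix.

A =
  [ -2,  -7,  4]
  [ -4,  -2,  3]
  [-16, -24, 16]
J_3(4)

The characteristic polynomial is
  det(x·I − A) = x^3 - 12*x^2 + 48*x - 64 = (x - 4)^3

Eigenvalues and multiplicities (the geometric multiplicity of λ is n − rank(A − λI), which equals the number of Jordan blocks for λ):
  λ = 4: algebraic multiplicity = 3, geometric multiplicity = 1

Determining the block sizes for each eigenvalue:
  λ = 4: one block (gm = 1), so the single block has size am = 3 → block sizes [3]

Assembling the blocks gives a Jordan form
J =
  [4, 1, 0]
  [0, 4, 1]
  [0, 0, 4]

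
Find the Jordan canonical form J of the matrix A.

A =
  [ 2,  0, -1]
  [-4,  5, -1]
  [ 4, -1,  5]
J_3(4)

The characteristic polynomial is
  det(x·I − A) = x^3 - 12*x^2 + 48*x - 64 = (x - 4)^3

Eigenvalues and multiplicities (the geometric multiplicity of λ is n − rank(A − λI), which equals the number of Jordan blocks for λ):
  λ = 4: algebraic multiplicity = 3, geometric multiplicity = 1

Determining the block sizes for each eigenvalue:
  λ = 4: one block (gm = 1), so the single block has size am = 3 → block sizes [3]

Assembling the blocks gives a Jordan form
J =
  [4, 1, 0]
  [0, 4, 1]
  [0, 0, 4]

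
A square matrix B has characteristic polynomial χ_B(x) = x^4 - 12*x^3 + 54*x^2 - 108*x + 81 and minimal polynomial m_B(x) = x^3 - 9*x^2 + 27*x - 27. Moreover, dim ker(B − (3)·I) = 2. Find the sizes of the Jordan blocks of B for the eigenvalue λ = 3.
Block sizes for λ = 3: [3, 1]

Step 1 — from the characteristic polynomial, algebraic multiplicity of λ = 3 is 4. From dim ker(B − (3)·I) = 2, there are exactly 2 Jordan blocks for λ = 3.
Step 2 — from the minimal polynomial, the factor (x − 3)^3 tells us the largest block for λ = 3 has size 3.
Step 3 — with total size 4, 2 blocks, and largest block 3, the block sizes (in nonincreasing order) are [3, 1].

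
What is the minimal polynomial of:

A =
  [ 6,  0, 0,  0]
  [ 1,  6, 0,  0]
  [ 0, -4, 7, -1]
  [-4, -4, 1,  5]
x^2 - 12*x + 36

The characteristic polynomial is χ_A(x) = (x - 6)^4, so the eigenvalues are known. The minimal polynomial is
  m_A(x) = Π_λ (x − λ)^{k_λ}
where k_λ is the size of the *largest* Jordan block for λ (equivalently, the smallest k with (A − λI)^k v = 0 for every generalised eigenvector v of λ).

  λ = 6: largest Jordan block has size 2, contributing (x − 6)^2

So m_A(x) = (x - 6)^2 = x^2 - 12*x + 36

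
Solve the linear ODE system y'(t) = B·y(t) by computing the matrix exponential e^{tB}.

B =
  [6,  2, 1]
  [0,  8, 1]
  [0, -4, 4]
e^{tB} =
  [exp(6*t), 2*t*exp(6*t), t*exp(6*t)]
  [0, 2*t*exp(6*t) + exp(6*t), t*exp(6*t)]
  [0, -4*t*exp(6*t), -2*t*exp(6*t) + exp(6*t)]

Strategy: write B = P · J · P⁻¹ where J is a Jordan canonical form, so e^{tB} = P · e^{tJ} · P⁻¹, and e^{tJ} can be computed block-by-block.

B has Jordan form
J =
  [6, 1, 0]
  [0, 6, 0]
  [0, 0, 6]
(up to reordering of blocks).

Per-block formulas:
  For a 2×2 Jordan block J_2(6): exp(t · J_2(6)) = e^(6t)·(I + t·N), where N is the 2×2 nilpotent shift.
  For a 1×1 block at λ = 6: exp(t · [6]) = [e^(6t)].

After assembling e^{tJ} and conjugating by P, we get:

e^{tB} =
  [exp(6*t), 2*t*exp(6*t), t*exp(6*t)]
  [0, 2*t*exp(6*t) + exp(6*t), t*exp(6*t)]
  [0, -4*t*exp(6*t), -2*t*exp(6*t) + exp(6*t)]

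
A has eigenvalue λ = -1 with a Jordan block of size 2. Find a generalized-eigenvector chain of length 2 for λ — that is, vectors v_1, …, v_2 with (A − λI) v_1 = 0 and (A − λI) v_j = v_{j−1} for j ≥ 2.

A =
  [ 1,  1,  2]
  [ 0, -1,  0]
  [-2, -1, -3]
A Jordan chain for λ = -1 of length 2:
v_1 = (2, 0, -2)ᵀ
v_2 = (1, 0, 0)ᵀ

Let N = A − (-1)·I. We want v_2 with N^2 v_2 = 0 but N^1 v_2 ≠ 0; then v_{j-1} := N · v_j for j = 2, …, 2.

Pick v_2 = (1, 0, 0)ᵀ.
Then v_1 = N · v_2 = (2, 0, -2)ᵀ.

Sanity check: (A − (-1)·I) v_1 = (0, 0, 0)ᵀ = 0. ✓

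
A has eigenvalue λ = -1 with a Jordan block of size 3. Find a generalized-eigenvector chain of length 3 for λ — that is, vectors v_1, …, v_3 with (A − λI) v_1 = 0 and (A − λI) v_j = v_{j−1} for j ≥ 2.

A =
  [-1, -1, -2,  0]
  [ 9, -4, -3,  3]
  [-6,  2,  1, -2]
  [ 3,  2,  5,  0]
A Jordan chain for λ = -1 of length 3:
v_1 = (3, 0, 0, -9)ᵀ
v_2 = (0, 9, -6, 3)ᵀ
v_3 = (1, 0, 0, 0)ᵀ

Let N = A − (-1)·I. We want v_3 with N^3 v_3 = 0 but N^2 v_3 ≠ 0; then v_{j-1} := N · v_j for j = 3, …, 2.

Pick v_3 = (1, 0, 0, 0)ᵀ.
Then v_2 = N · v_3 = (0, 9, -6, 3)ᵀ.
Then v_1 = N · v_2 = (3, 0, 0, -9)ᵀ.

Sanity check: (A − (-1)·I) v_1 = (0, 0, 0, 0)ᵀ = 0. ✓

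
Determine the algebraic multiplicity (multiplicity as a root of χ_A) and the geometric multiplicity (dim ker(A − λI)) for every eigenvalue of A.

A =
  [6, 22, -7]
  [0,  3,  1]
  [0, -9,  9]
λ = 6: alg = 3, geom = 1

Step 1 — factor the characteristic polynomial to read off the algebraic multiplicities:
  χ_A(x) = (x - 6)^3

Step 2 — compute geometric multiplicities via the rank-nullity identity g(λ) = n − rank(A − λI):
  rank(A − (6)·I) = 2, so dim ker(A − (6)·I) = n − 2 = 1

Summary:
  λ = 6: algebraic multiplicity = 3, geometric multiplicity = 1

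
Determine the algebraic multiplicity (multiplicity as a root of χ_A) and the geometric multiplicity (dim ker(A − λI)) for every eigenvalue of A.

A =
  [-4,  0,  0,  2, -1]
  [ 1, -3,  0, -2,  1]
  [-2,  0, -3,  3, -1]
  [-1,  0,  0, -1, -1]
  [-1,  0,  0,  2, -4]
λ = -3: alg = 5, geom = 3

Step 1 — factor the characteristic polynomial to read off the algebraic multiplicities:
  χ_A(x) = (x + 3)^5

Step 2 — compute geometric multiplicities via the rank-nullity identity g(λ) = n − rank(A − λI):
  rank(A − (-3)·I) = 2, so dim ker(A − (-3)·I) = n − 2 = 3

Summary:
  λ = -3: algebraic multiplicity = 5, geometric multiplicity = 3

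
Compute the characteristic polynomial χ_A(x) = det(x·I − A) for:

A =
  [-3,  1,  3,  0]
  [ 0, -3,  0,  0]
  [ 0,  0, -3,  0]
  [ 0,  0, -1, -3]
x^4 + 12*x^3 + 54*x^2 + 108*x + 81

Expanding det(x·I − A) (e.g. by cofactor expansion or by noting that A is similar to its Jordan form J, which has the same characteristic polynomial as A) gives
  χ_A(x) = x^4 + 12*x^3 + 54*x^2 + 108*x + 81
which factors as (x + 3)^4. The eigenvalues (with algebraic multiplicities) are λ = -3 with multiplicity 4.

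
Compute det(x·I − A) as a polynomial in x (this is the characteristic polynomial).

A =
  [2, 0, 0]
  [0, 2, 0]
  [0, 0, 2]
x^3 - 6*x^2 + 12*x - 8

Expanding det(x·I − A) (e.g. by cofactor expansion or by noting that A is similar to its Jordan form J, which has the same characteristic polynomial as A) gives
  χ_A(x) = x^3 - 6*x^2 + 12*x - 8
which factors as (x - 2)^3. The eigenvalues (with algebraic multiplicities) are λ = 2 with multiplicity 3.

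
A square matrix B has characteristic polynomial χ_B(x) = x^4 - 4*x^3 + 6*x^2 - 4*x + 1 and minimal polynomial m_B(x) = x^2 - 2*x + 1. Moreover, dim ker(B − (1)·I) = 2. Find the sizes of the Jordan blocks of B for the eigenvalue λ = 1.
Block sizes for λ = 1: [2, 2]

Step 1 — from the characteristic polynomial, algebraic multiplicity of λ = 1 is 4. From dim ker(B − (1)·I) = 2, there are exactly 2 Jordan blocks for λ = 1.
Step 2 — from the minimal polynomial, the factor (x − 1)^2 tells us the largest block for λ = 1 has size 2.
Step 3 — with total size 4, 2 blocks, and largest block 2, the block sizes (in nonincreasing order) are [2, 2].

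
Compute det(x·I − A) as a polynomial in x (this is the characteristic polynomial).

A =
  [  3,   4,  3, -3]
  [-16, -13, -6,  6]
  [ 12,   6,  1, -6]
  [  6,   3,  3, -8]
x^4 + 17*x^3 + 105*x^2 + 275*x + 250

Expanding det(x·I − A) (e.g. by cofactor expansion or by noting that A is similar to its Jordan form J, which has the same characteristic polynomial as A) gives
  χ_A(x) = x^4 + 17*x^3 + 105*x^2 + 275*x + 250
which factors as (x + 2)*(x + 5)^3. The eigenvalues (with algebraic multiplicities) are λ = -5 with multiplicity 3, λ = -2 with multiplicity 1.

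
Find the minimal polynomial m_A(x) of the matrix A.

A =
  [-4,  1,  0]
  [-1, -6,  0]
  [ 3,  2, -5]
x^3 + 15*x^2 + 75*x + 125

The characteristic polynomial is χ_A(x) = (x + 5)^3, so the eigenvalues are known. The minimal polynomial is
  m_A(x) = Π_λ (x − λ)^{k_λ}
where k_λ is the size of the *largest* Jordan block for λ (equivalently, the smallest k with (A − λI)^k v = 0 for every generalised eigenvector v of λ).

  λ = -5: largest Jordan block has size 3, contributing (x + 5)^3

So m_A(x) = (x + 5)^3 = x^3 + 15*x^2 + 75*x + 125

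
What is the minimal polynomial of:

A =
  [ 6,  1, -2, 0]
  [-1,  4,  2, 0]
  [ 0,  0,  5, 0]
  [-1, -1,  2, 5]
x^2 - 10*x + 25

The characteristic polynomial is χ_A(x) = (x - 5)^4, so the eigenvalues are known. The minimal polynomial is
  m_A(x) = Π_λ (x − λ)^{k_λ}
where k_λ is the size of the *largest* Jordan block for λ (equivalently, the smallest k with (A − λI)^k v = 0 for every generalised eigenvector v of λ).

  λ = 5: largest Jordan block has size 2, contributing (x − 5)^2

So m_A(x) = (x - 5)^2 = x^2 - 10*x + 25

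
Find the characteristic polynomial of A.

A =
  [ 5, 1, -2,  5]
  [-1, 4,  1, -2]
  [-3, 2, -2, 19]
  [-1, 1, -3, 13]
x^4 - 20*x^3 + 150*x^2 - 500*x + 625

Expanding det(x·I − A) (e.g. by cofactor expansion or by noting that A is similar to its Jordan form J, which has the same characteristic polynomial as A) gives
  χ_A(x) = x^4 - 20*x^3 + 150*x^2 - 500*x + 625
which factors as (x - 5)^4. The eigenvalues (with algebraic multiplicities) are λ = 5 with multiplicity 4.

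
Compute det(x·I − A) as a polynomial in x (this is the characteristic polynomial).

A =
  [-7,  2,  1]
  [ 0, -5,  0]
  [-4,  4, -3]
x^3 + 15*x^2 + 75*x + 125

Expanding det(x·I − A) (e.g. by cofactor expansion or by noting that A is similar to its Jordan form J, which has the same characteristic polynomial as A) gives
  χ_A(x) = x^3 + 15*x^2 + 75*x + 125
which factors as (x + 5)^3. The eigenvalues (with algebraic multiplicities) are λ = -5 with multiplicity 3.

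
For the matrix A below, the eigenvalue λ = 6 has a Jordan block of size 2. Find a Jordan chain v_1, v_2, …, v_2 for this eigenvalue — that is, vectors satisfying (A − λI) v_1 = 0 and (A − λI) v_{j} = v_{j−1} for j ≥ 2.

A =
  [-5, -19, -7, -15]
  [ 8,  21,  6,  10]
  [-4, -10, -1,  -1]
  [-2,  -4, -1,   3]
A Jordan chain for λ = 6 of length 2:
v_1 = (-2, 0, 1, 1)ᵀ
v_2 = (3, -2, 1, 0)ᵀ

Let N = A − (6)·I. We want v_2 with N^2 v_2 = 0 but N^1 v_2 ≠ 0; then v_{j-1} := N · v_j for j = 2, …, 2.

Pick v_2 = (3, -2, 1, 0)ᵀ.
Then v_1 = N · v_2 = (-2, 0, 1, 1)ᵀ.

Sanity check: (A − (6)·I) v_1 = (0, 0, 0, 0)ᵀ = 0. ✓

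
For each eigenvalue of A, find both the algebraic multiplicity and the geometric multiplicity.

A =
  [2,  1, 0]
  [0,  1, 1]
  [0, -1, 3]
λ = 2: alg = 3, geom = 1

Step 1 — factor the characteristic polynomial to read off the algebraic multiplicities:
  χ_A(x) = (x - 2)^3

Step 2 — compute geometric multiplicities via the rank-nullity identity g(λ) = n − rank(A − λI):
  rank(A − (2)·I) = 2, so dim ker(A − (2)·I) = n − 2 = 1

Summary:
  λ = 2: algebraic multiplicity = 3, geometric multiplicity = 1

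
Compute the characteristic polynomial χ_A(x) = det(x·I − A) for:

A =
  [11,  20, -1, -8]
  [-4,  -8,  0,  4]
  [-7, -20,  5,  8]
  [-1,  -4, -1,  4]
x^4 - 12*x^3 + 48*x^2 - 64*x

Expanding det(x·I − A) (e.g. by cofactor expansion or by noting that A is similar to its Jordan form J, which has the same characteristic polynomial as A) gives
  χ_A(x) = x^4 - 12*x^3 + 48*x^2 - 64*x
which factors as x*(x - 4)^3. The eigenvalues (with algebraic multiplicities) are λ = 0 with multiplicity 1, λ = 4 with multiplicity 3.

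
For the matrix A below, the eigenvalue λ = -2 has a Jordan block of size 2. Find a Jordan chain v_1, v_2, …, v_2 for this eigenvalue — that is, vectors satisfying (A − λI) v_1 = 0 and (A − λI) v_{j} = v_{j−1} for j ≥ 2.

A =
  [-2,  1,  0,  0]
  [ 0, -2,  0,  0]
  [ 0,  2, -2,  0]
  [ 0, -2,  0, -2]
A Jordan chain for λ = -2 of length 2:
v_1 = (1, 0, 2, -2)ᵀ
v_2 = (0, 1, 0, 0)ᵀ

Let N = A − (-2)·I. We want v_2 with N^2 v_2 = 0 but N^1 v_2 ≠ 0; then v_{j-1} := N · v_j for j = 2, …, 2.

Pick v_2 = (0, 1, 0, 0)ᵀ.
Then v_1 = N · v_2 = (1, 0, 2, -2)ᵀ.

Sanity check: (A − (-2)·I) v_1 = (0, 0, 0, 0)ᵀ = 0. ✓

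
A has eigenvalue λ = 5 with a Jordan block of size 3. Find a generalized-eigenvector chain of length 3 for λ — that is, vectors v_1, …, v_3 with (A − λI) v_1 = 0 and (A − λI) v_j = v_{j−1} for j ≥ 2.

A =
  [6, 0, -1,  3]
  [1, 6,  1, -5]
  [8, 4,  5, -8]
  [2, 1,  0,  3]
A Jordan chain for λ = 5 of length 3:
v_1 = (-1, 0, -4, -1)ᵀ
v_2 = (1, 1, 8, 2)ᵀ
v_3 = (1, 0, 0, 0)ᵀ

Let N = A − (5)·I. We want v_3 with N^3 v_3 = 0 but N^2 v_3 ≠ 0; then v_{j-1} := N · v_j for j = 3, …, 2.

Pick v_3 = (1, 0, 0, 0)ᵀ.
Then v_2 = N · v_3 = (1, 1, 8, 2)ᵀ.
Then v_1 = N · v_2 = (-1, 0, -4, -1)ᵀ.

Sanity check: (A − (5)·I) v_1 = (0, 0, 0, 0)ᵀ = 0. ✓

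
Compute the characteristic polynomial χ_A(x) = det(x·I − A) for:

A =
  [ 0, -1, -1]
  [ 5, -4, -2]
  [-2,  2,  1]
x^3 + 3*x^2 + 3*x + 1

Expanding det(x·I − A) (e.g. by cofactor expansion or by noting that A is similar to its Jordan form J, which has the same characteristic polynomial as A) gives
  χ_A(x) = x^3 + 3*x^2 + 3*x + 1
which factors as (x + 1)^3. The eigenvalues (with algebraic multiplicities) are λ = -1 with multiplicity 3.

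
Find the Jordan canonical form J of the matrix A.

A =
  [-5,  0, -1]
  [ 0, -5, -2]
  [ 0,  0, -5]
J_2(-5) ⊕ J_1(-5)

The characteristic polynomial is
  det(x·I − A) = x^3 + 15*x^2 + 75*x + 125 = (x + 5)^3

Eigenvalues and multiplicities (the geometric multiplicity of λ is n − rank(A − λI), which equals the number of Jordan blocks for λ):
  λ = -5: algebraic multiplicity = 3, geometric multiplicity = 2

Determining the block sizes for each eigenvalue:
  λ = -5: 2 blocks summing to 3 forces exactly one block of size 2 and the rest size 1 → block sizes [2, 1]

Assembling the blocks gives a Jordan form
J =
  [-5,  1,  0]
  [ 0, -5,  0]
  [ 0,  0, -5]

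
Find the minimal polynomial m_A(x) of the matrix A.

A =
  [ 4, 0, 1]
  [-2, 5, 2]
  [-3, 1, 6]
x^3 - 15*x^2 + 75*x - 125

The characteristic polynomial is χ_A(x) = (x - 5)^3, so the eigenvalues are known. The minimal polynomial is
  m_A(x) = Π_λ (x − λ)^{k_λ}
where k_λ is the size of the *largest* Jordan block for λ (equivalently, the smallest k with (A − λI)^k v = 0 for every generalised eigenvector v of λ).

  λ = 5: largest Jordan block has size 3, contributing (x − 5)^3

So m_A(x) = (x - 5)^3 = x^3 - 15*x^2 + 75*x - 125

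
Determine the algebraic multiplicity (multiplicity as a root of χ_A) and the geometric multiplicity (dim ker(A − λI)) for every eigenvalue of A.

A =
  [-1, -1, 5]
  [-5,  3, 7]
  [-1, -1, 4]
λ = 2: alg = 3, geom = 1

Step 1 — factor the characteristic polynomial to read off the algebraic multiplicities:
  χ_A(x) = (x - 2)^3

Step 2 — compute geometric multiplicities via the rank-nullity identity g(λ) = n − rank(A − λI):
  rank(A − (2)·I) = 2, so dim ker(A − (2)·I) = n − 2 = 1

Summary:
  λ = 2: algebraic multiplicity = 3, geometric multiplicity = 1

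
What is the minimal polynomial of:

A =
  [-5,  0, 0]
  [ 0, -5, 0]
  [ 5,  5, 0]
x^2 + 5*x

The characteristic polynomial is χ_A(x) = x*(x + 5)^2, so the eigenvalues are known. The minimal polynomial is
  m_A(x) = Π_λ (x − λ)^{k_λ}
where k_λ is the size of the *largest* Jordan block for λ (equivalently, the smallest k with (A − λI)^k v = 0 for every generalised eigenvector v of λ).

  λ = -5: largest Jordan block has size 1, contributing (x + 5)
  λ = 0: largest Jordan block has size 1, contributing (x − 0)

So m_A(x) = x*(x + 5) = x^2 + 5*x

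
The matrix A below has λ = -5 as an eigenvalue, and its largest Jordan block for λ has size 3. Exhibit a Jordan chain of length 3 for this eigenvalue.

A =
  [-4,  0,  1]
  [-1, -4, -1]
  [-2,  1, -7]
A Jordan chain for λ = -5 of length 3:
v_1 = (-1, 0, 1)ᵀ
v_2 = (1, -1, -2)ᵀ
v_3 = (1, 0, 0)ᵀ

Let N = A − (-5)·I. We want v_3 with N^3 v_3 = 0 but N^2 v_3 ≠ 0; then v_{j-1} := N · v_j for j = 3, …, 2.

Pick v_3 = (1, 0, 0)ᵀ.
Then v_2 = N · v_3 = (1, -1, -2)ᵀ.
Then v_1 = N · v_2 = (-1, 0, 1)ᵀ.

Sanity check: (A − (-5)·I) v_1 = (0, 0, 0)ᵀ = 0. ✓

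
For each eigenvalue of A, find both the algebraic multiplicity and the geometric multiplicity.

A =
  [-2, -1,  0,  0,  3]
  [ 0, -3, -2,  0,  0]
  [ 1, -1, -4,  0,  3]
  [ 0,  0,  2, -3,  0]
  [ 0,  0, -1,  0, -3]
λ = -3: alg = 5, geom = 3

Step 1 — factor the characteristic polynomial to read off the algebraic multiplicities:
  χ_A(x) = (x + 3)^5

Step 2 — compute geometric multiplicities via the rank-nullity identity g(λ) = n − rank(A − λI):
  rank(A − (-3)·I) = 2, so dim ker(A − (-3)·I) = n − 2 = 3

Summary:
  λ = -3: algebraic multiplicity = 5, geometric multiplicity = 3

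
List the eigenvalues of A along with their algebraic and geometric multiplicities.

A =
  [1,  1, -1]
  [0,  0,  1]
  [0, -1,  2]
λ = 1: alg = 3, geom = 2

Step 1 — factor the characteristic polynomial to read off the algebraic multiplicities:
  χ_A(x) = (x - 1)^3

Step 2 — compute geometric multiplicities via the rank-nullity identity g(λ) = n − rank(A − λI):
  rank(A − (1)·I) = 1, so dim ker(A − (1)·I) = n − 1 = 2

Summary:
  λ = 1: algebraic multiplicity = 3, geometric multiplicity = 2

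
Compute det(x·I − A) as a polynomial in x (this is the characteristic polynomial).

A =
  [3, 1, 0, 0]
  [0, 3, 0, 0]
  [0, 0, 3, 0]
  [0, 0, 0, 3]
x^4 - 12*x^3 + 54*x^2 - 108*x + 81

Expanding det(x·I − A) (e.g. by cofactor expansion or by noting that A is similar to its Jordan form J, which has the same characteristic polynomial as A) gives
  χ_A(x) = x^4 - 12*x^3 + 54*x^2 - 108*x + 81
which factors as (x - 3)^4. The eigenvalues (with algebraic multiplicities) are λ = 3 with multiplicity 4.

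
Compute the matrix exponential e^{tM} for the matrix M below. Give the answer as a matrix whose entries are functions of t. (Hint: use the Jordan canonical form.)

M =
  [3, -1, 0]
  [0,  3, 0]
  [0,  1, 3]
e^{tM} =
  [exp(3*t), -t*exp(3*t), 0]
  [0, exp(3*t), 0]
  [0, t*exp(3*t), exp(3*t)]

Strategy: write M = P · J · P⁻¹ where J is a Jordan canonical form, so e^{tM} = P · e^{tJ} · P⁻¹, and e^{tJ} can be computed block-by-block.

M has Jordan form
J =
  [3, 1, 0]
  [0, 3, 0]
  [0, 0, 3]
(up to reordering of blocks).

Per-block formulas:
  For a 2×2 Jordan block J_2(3): exp(t · J_2(3)) = e^(3t)·(I + t·N), where N is the 2×2 nilpotent shift.
  For a 1×1 block at λ = 3: exp(t · [3]) = [e^(3t)].

After assembling e^{tJ} and conjugating by P, we get:

e^{tM} =
  [exp(3*t), -t*exp(3*t), 0]
  [0, exp(3*t), 0]
  [0, t*exp(3*t), exp(3*t)]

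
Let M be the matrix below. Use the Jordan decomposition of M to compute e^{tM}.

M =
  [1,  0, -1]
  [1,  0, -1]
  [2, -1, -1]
e^{tM} =
  [-t^2/2 + t + 1, t^2/2, -t]
  [-t^2/2 + t, t^2/2 + 1, -t]
  [-t^2/2 + 2*t, t^2/2 - t, 1 - t]

Strategy: write M = P · J · P⁻¹ where J is a Jordan canonical form, so e^{tM} = P · e^{tJ} · P⁻¹, and e^{tJ} can be computed block-by-block.

M has Jordan form
J =
  [0, 1, 0]
  [0, 0, 1]
  [0, 0, 0]
(up to reordering of blocks).

Per-block formulas:
  For a 3×3 Jordan block J_3(0): exp(t · J_3(0)) = e^(0t)·(I + t·N + (t^2/2)·N^2), where N is the 3×3 nilpotent shift.

After assembling e^{tJ} and conjugating by P, we get:

e^{tM} =
  [-t^2/2 + t + 1, t^2/2, -t]
  [-t^2/2 + t, t^2/2 + 1, -t]
  [-t^2/2 + 2*t, t^2/2 - t, 1 - t]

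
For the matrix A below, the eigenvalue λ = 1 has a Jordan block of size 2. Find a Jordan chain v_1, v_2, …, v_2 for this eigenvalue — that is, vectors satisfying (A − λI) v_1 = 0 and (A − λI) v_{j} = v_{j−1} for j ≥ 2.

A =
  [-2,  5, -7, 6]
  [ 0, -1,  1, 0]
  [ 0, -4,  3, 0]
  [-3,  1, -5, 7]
A Jordan chain for λ = 1 of length 2:
v_1 = (2, -2, -4, -2)ᵀ
v_2 = (1, 1, 0, 0)ᵀ

Let N = A − (1)·I. We want v_2 with N^2 v_2 = 0 but N^1 v_2 ≠ 0; then v_{j-1} := N · v_j for j = 2, …, 2.

Pick v_2 = (1, 1, 0, 0)ᵀ.
Then v_1 = N · v_2 = (2, -2, -4, -2)ᵀ.

Sanity check: (A − (1)·I) v_1 = (0, 0, 0, 0)ᵀ = 0. ✓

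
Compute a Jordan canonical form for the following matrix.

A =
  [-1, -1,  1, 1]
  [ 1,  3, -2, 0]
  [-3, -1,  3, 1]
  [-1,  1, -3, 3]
J_3(2) ⊕ J_1(2)

The characteristic polynomial is
  det(x·I − A) = x^4 - 8*x^3 + 24*x^2 - 32*x + 16 = (x - 2)^4

Eigenvalues and multiplicities (the geometric multiplicity of λ is n − rank(A − λI), which equals the number of Jordan blocks for λ):
  λ = 2: algebraic multiplicity = 4, geometric multiplicity = 2

Determining the block sizes for each eigenvalue:
  λ = 2: with am = 4 and gm = 2, the partition is not yet determined (e.g. several partitions of 4 into 2 parts exist). Let N = A − (2)·I. Computing rank(N^1) = 2, rank(N^2) = 1, rank(N^3) = 0; the number of blocks of size ≥ j is rank(N^{j−1}) − rank(N^j), giving [2, 1, 1]. So we have 1 block(s) of size 3, 1 block(s) of size 1 → block sizes [3, 1]

Assembling the blocks gives a Jordan form
J =
  [2, 1, 0, 0]
  [0, 2, 1, 0]
  [0, 0, 2, 0]
  [0, 0, 0, 2]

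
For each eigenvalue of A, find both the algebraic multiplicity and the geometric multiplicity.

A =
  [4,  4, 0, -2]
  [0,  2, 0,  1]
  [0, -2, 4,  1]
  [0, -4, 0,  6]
λ = 4: alg = 4, geom = 3

Step 1 — factor the characteristic polynomial to read off the algebraic multiplicities:
  χ_A(x) = (x - 4)^4

Step 2 — compute geometric multiplicities via the rank-nullity identity g(λ) = n − rank(A − λI):
  rank(A − (4)·I) = 1, so dim ker(A − (4)·I) = n − 1 = 3

Summary:
  λ = 4: algebraic multiplicity = 4, geometric multiplicity = 3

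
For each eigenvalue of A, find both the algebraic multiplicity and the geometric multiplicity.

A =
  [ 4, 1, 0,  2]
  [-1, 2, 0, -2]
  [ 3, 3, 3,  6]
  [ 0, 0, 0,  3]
λ = 3: alg = 4, geom = 3

Step 1 — factor the characteristic polynomial to read off the algebraic multiplicities:
  χ_A(x) = (x - 3)^4

Step 2 — compute geometric multiplicities via the rank-nullity identity g(λ) = n − rank(A − λI):
  rank(A − (3)·I) = 1, so dim ker(A − (3)·I) = n − 1 = 3

Summary:
  λ = 3: algebraic multiplicity = 4, geometric multiplicity = 3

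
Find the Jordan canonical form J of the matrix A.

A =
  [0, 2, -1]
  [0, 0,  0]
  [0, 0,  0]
J_2(0) ⊕ J_1(0)

The characteristic polynomial is
  det(x·I − A) = x^3

Eigenvalues and multiplicities (the geometric multiplicity of λ is n − rank(A − λI), which equals the number of Jordan blocks for λ):
  λ = 0: algebraic multiplicity = 3, geometric multiplicity = 2

Determining the block sizes for each eigenvalue:
  λ = 0: 2 blocks summing to 3 forces exactly one block of size 2 and the rest size 1 → block sizes [2, 1]

Assembling the blocks gives a Jordan form
J =
  [0, 1, 0]
  [0, 0, 0]
  [0, 0, 0]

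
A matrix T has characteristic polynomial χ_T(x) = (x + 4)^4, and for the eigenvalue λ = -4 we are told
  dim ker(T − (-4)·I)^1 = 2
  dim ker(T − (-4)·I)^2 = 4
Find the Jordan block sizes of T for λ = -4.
Block sizes for λ = -4: [2, 2]

From the dimensions of kernels of powers, the number of Jordan blocks of size at least j is d_j − d_{j−1} where d_j = dim ker(N^j) (with d_0 = 0). Computing the differences gives [2, 2].
The number of blocks of size exactly k is (#blocks of size ≥ k) − (#blocks of size ≥ k + 1), so the partition is: 2 block(s) of size 2.
In nonincreasing order the block sizes are [2, 2].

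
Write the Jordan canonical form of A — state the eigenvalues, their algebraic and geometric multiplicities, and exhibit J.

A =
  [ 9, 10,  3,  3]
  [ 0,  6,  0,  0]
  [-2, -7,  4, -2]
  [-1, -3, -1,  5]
J_2(6) ⊕ J_2(6)

The characteristic polynomial is
  det(x·I − A) = x^4 - 24*x^3 + 216*x^2 - 864*x + 1296 = (x - 6)^4

Eigenvalues and multiplicities (the geometric multiplicity of λ is n − rank(A − λI), which equals the number of Jordan blocks for λ):
  λ = 6: algebraic multiplicity = 4, geometric multiplicity = 2

Determining the block sizes for each eigenvalue:
  λ = 6: with am = 4 and gm = 2, the partition is not yet determined (e.g. several partitions of 4 into 2 parts exist). Let N = A − (6)·I. Computing rank(N^1) = 2, rank(N^2) = 0; the number of blocks of size ≥ j is rank(N^{j−1}) − rank(N^j), giving [2, 2]. So we have 2 block(s) of size 2 → block sizes [2, 2]

Assembling the blocks gives a Jordan form
J =
  [6, 1, 0, 0]
  [0, 6, 0, 0]
  [0, 0, 6, 1]
  [0, 0, 0, 6]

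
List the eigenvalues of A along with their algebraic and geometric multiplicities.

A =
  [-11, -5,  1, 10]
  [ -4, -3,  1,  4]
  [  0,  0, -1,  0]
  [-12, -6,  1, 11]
λ = -1: alg = 4, geom = 2

Step 1 — factor the characteristic polynomial to read off the algebraic multiplicities:
  χ_A(x) = (x + 1)^4

Step 2 — compute geometric multiplicities via the rank-nullity identity g(λ) = n − rank(A − λI):
  rank(A − (-1)·I) = 2, so dim ker(A − (-1)·I) = n − 2 = 2

Summary:
  λ = -1: algebraic multiplicity = 4, geometric multiplicity = 2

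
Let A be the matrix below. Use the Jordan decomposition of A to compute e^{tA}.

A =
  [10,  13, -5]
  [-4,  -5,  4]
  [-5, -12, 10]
e^{tA} =
  [-t^2*exp(5*t) + 5*t*exp(5*t) + exp(5*t), -5*t^2*exp(5*t)/2 + 13*t*exp(5*t), t^2*exp(5*t) - 5*t*exp(5*t)]
  [-4*t*exp(5*t), -10*t*exp(5*t) + exp(5*t), 4*t*exp(5*t)]
  [-t^2*exp(5*t) - 5*t*exp(5*t), -5*t^2*exp(5*t)/2 - 12*t*exp(5*t), t^2*exp(5*t) + 5*t*exp(5*t) + exp(5*t)]

Strategy: write A = P · J · P⁻¹ where J is a Jordan canonical form, so e^{tA} = P · e^{tJ} · P⁻¹, and e^{tJ} can be computed block-by-block.

A has Jordan form
J =
  [5, 1, 0]
  [0, 5, 1]
  [0, 0, 5]
(up to reordering of blocks).

Per-block formulas:
  For a 3×3 Jordan block J_3(5): exp(t · J_3(5)) = e^(5t)·(I + t·N + (t^2/2)·N^2), where N is the 3×3 nilpotent shift.

After assembling e^{tJ} and conjugating by P, we get:

e^{tA} =
  [-t^2*exp(5*t) + 5*t*exp(5*t) + exp(5*t), -5*t^2*exp(5*t)/2 + 13*t*exp(5*t), t^2*exp(5*t) - 5*t*exp(5*t)]
  [-4*t*exp(5*t), -10*t*exp(5*t) + exp(5*t), 4*t*exp(5*t)]
  [-t^2*exp(5*t) - 5*t*exp(5*t), -5*t^2*exp(5*t)/2 - 12*t*exp(5*t), t^2*exp(5*t) + 5*t*exp(5*t) + exp(5*t)]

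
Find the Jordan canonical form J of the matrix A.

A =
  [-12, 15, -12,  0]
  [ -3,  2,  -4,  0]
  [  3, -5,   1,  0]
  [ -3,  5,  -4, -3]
J_2(-3) ⊕ J_1(-3) ⊕ J_1(-3)

The characteristic polynomial is
  det(x·I − A) = x^4 + 12*x^3 + 54*x^2 + 108*x + 81 = (x + 3)^4

Eigenvalues and multiplicities (the geometric multiplicity of λ is n − rank(A − λI), which equals the number of Jordan blocks for λ):
  λ = -3: algebraic multiplicity = 4, geometric multiplicity = 3

Determining the block sizes for each eigenvalue:
  λ = -3: 3 blocks summing to 4 forces exactly one block of size 2 and the rest size 1 → block sizes [2, 1, 1]

Assembling the blocks gives a Jordan form
J =
  [-3,  1,  0,  0]
  [ 0, -3,  0,  0]
  [ 0,  0, -3,  0]
  [ 0,  0,  0, -3]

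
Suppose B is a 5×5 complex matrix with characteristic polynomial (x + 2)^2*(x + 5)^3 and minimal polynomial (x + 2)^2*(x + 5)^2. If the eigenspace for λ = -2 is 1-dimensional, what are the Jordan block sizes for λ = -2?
Block sizes for λ = -2: [2]

Step 1 — from the characteristic polynomial, algebraic multiplicity of λ = -2 is 2. From dim ker(B − (-2)·I) = 1, there are exactly 1 Jordan blocks for λ = -2.
Step 2 — from the minimal polynomial, the factor (x + 2)^2 tells us the largest block for λ = -2 has size 2.
Step 3 — with total size 2, 1 blocks, and largest block 2, the block sizes (in nonincreasing order) are [2].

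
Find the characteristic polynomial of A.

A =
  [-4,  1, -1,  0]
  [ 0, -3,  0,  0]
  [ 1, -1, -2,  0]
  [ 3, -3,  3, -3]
x^4 + 12*x^3 + 54*x^2 + 108*x + 81

Expanding det(x·I − A) (e.g. by cofactor expansion or by noting that A is similar to its Jordan form J, which has the same characteristic polynomial as A) gives
  χ_A(x) = x^4 + 12*x^3 + 54*x^2 + 108*x + 81
which factors as (x + 3)^4. The eigenvalues (with algebraic multiplicities) are λ = -3 with multiplicity 4.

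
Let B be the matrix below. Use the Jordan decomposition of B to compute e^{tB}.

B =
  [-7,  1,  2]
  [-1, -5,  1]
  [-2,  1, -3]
e^{tB} =
  [-t^2*exp(-5*t)/2 - 2*t*exp(-5*t) + exp(-5*t), t*exp(-5*t), t^2*exp(-5*t)/2 + 2*t*exp(-5*t)]
  [-t*exp(-5*t), exp(-5*t), t*exp(-5*t)]
  [-t^2*exp(-5*t)/2 - 2*t*exp(-5*t), t*exp(-5*t), t^2*exp(-5*t)/2 + 2*t*exp(-5*t) + exp(-5*t)]

Strategy: write B = P · J · P⁻¹ where J is a Jordan canonical form, so e^{tB} = P · e^{tJ} · P⁻¹, and e^{tJ} can be computed block-by-block.

B has Jordan form
J =
  [-5,  1,  0]
  [ 0, -5,  1]
  [ 0,  0, -5]
(up to reordering of blocks).

Per-block formulas:
  For a 3×3 Jordan block J_3(-5): exp(t · J_3(-5)) = e^(-5t)·(I + t·N + (t^2/2)·N^2), where N is the 3×3 nilpotent shift.

After assembling e^{tJ} and conjugating by P, we get:

e^{tB} =
  [-t^2*exp(-5*t)/2 - 2*t*exp(-5*t) + exp(-5*t), t*exp(-5*t), t^2*exp(-5*t)/2 + 2*t*exp(-5*t)]
  [-t*exp(-5*t), exp(-5*t), t*exp(-5*t)]
  [-t^2*exp(-5*t)/2 - 2*t*exp(-5*t), t*exp(-5*t), t^2*exp(-5*t)/2 + 2*t*exp(-5*t) + exp(-5*t)]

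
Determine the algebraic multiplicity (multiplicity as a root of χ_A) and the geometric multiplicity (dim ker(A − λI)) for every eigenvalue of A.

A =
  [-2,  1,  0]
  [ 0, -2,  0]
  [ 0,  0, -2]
λ = -2: alg = 3, geom = 2

Step 1 — factor the characteristic polynomial to read off the algebraic multiplicities:
  χ_A(x) = (x + 2)^3

Step 2 — compute geometric multiplicities via the rank-nullity identity g(λ) = n − rank(A − λI):
  rank(A − (-2)·I) = 1, so dim ker(A − (-2)·I) = n − 1 = 2

Summary:
  λ = -2: algebraic multiplicity = 3, geometric multiplicity = 2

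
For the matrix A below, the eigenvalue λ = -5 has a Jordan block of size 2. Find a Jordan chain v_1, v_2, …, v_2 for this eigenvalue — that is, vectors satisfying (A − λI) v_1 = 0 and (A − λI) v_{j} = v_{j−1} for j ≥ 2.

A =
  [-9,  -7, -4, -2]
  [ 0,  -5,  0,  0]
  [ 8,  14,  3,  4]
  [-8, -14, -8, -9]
A Jordan chain for λ = -5 of length 2:
v_1 = (-4, 0, 8, -8)ᵀ
v_2 = (1, 0, 0, 0)ᵀ

Let N = A − (-5)·I. We want v_2 with N^2 v_2 = 0 but N^1 v_2 ≠ 0; then v_{j-1} := N · v_j for j = 2, …, 2.

Pick v_2 = (1, 0, 0, 0)ᵀ.
Then v_1 = N · v_2 = (-4, 0, 8, -8)ᵀ.

Sanity check: (A − (-5)·I) v_1 = (0, 0, 0, 0)ᵀ = 0. ✓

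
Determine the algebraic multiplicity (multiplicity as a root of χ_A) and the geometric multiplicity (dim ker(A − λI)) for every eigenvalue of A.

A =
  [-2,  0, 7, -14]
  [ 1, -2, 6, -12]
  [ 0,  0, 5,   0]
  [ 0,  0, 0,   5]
λ = -2: alg = 2, geom = 1; λ = 5: alg = 2, geom = 2

Step 1 — factor the characteristic polynomial to read off the algebraic multiplicities:
  χ_A(x) = (x - 5)^2*(x + 2)^2

Step 2 — compute geometric multiplicities via the rank-nullity identity g(λ) = n − rank(A − λI):
  rank(A − (-2)·I) = 3, so dim ker(A − (-2)·I) = n − 3 = 1
  rank(A − (5)·I) = 2, so dim ker(A − (5)·I) = n − 2 = 2

Summary:
  λ = -2: algebraic multiplicity = 2, geometric multiplicity = 1
  λ = 5: algebraic multiplicity = 2, geometric multiplicity = 2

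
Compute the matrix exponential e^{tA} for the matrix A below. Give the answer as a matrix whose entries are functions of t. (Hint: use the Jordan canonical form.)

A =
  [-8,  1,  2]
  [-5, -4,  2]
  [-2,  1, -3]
e^{tA} =
  [-3*t*exp(-5*t) + exp(-5*t), t*exp(-5*t), 2*t*exp(-5*t)]
  [3*t^2*exp(-5*t) - 5*t*exp(-5*t), -t^2*exp(-5*t) + t*exp(-5*t) + exp(-5*t), -2*t^2*exp(-5*t) + 2*t*exp(-5*t)]
  [-3*t^2*exp(-5*t)/2 - 2*t*exp(-5*t), t^2*exp(-5*t)/2 + t*exp(-5*t), t^2*exp(-5*t) + 2*t*exp(-5*t) + exp(-5*t)]

Strategy: write A = P · J · P⁻¹ where J is a Jordan canonical form, so e^{tA} = P · e^{tJ} · P⁻¹, and e^{tJ} can be computed block-by-block.

A has Jordan form
J =
  [-5,  1,  0]
  [ 0, -5,  1]
  [ 0,  0, -5]
(up to reordering of blocks).

Per-block formulas:
  For a 3×3 Jordan block J_3(-5): exp(t · J_3(-5)) = e^(-5t)·(I + t·N + (t^2/2)·N^2), where N is the 3×3 nilpotent shift.

After assembling e^{tJ} and conjugating by P, we get:

e^{tA} =
  [-3*t*exp(-5*t) + exp(-5*t), t*exp(-5*t), 2*t*exp(-5*t)]
  [3*t^2*exp(-5*t) - 5*t*exp(-5*t), -t^2*exp(-5*t) + t*exp(-5*t) + exp(-5*t), -2*t^2*exp(-5*t) + 2*t*exp(-5*t)]
  [-3*t^2*exp(-5*t)/2 - 2*t*exp(-5*t), t^2*exp(-5*t)/2 + t*exp(-5*t), t^2*exp(-5*t) + 2*t*exp(-5*t) + exp(-5*t)]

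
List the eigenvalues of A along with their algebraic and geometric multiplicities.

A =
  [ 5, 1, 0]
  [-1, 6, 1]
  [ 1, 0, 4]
λ = 5: alg = 3, geom = 1

Step 1 — factor the characteristic polynomial to read off the algebraic multiplicities:
  χ_A(x) = (x - 5)^3

Step 2 — compute geometric multiplicities via the rank-nullity identity g(λ) = n − rank(A − λI):
  rank(A − (5)·I) = 2, so dim ker(A − (5)·I) = n − 2 = 1

Summary:
  λ = 5: algebraic multiplicity = 3, geometric multiplicity = 1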